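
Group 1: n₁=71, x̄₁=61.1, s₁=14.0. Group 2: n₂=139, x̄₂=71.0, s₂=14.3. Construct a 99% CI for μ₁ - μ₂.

Difference = -9.9. SE = √(14.0²/71 + 14.3²/139) = 2.057. CI = (-15.2, -4.6)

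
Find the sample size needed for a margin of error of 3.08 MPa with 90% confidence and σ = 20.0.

n = (z*σ/E)² = (1.645×20.0/3.08)² = 114.1 → n = 115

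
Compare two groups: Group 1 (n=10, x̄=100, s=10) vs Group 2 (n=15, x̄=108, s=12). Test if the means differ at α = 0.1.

Pooled sp = 11.26. t = -1.74, df = 23. Critical t = ±1.714. Reject H₀.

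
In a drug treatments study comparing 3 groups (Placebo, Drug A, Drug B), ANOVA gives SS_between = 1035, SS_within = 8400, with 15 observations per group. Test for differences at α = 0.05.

df_between = 2, df_within = 42. F = MS_between/MS_within = 517.5/200.0 = 2.587. F_crit ≈ 3.22. Fail to reject H₀.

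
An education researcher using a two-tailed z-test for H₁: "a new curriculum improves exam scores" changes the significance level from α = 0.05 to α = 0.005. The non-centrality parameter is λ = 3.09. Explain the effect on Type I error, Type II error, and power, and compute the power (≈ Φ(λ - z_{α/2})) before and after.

Decreasing α from 0.05 to 0.005:
• Type I error rate decreases (α is the Type I rate by definition).
• Critical value moves from z_{α/2} = 1.96 to 2.807, so power = Φ(λ - z_{α/2}) goes from Φ(3.09 - 1.96) = 0.871 to Φ(3.09 - 2.807) = 0.611.
• Type II error rate β = 1 - power therefore increases (0.129 → 0.389).
Appropriate when false positives are costly — here, adopting a curriculum that gives no real benefit — disruption for nothing.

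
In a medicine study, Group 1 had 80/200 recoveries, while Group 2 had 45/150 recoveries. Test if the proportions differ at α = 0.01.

p̂₁ = 0.4, p̂₂ = 0.3, pooled p̂ = 0.357. z = 1.932. Critical: ±2.576. Fail to reject H₀.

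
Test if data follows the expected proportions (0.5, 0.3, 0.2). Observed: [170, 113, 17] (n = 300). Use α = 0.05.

Expected: [150.0, 90.0, 60.0]. χ² = 39.361. df = 2, critical = 5.991. Reject H₀.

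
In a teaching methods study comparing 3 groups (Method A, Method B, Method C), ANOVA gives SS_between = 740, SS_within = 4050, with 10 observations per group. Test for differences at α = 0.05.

df_between = 2, df_within = 27. F = MS_between/MS_within = 370.0/150.0 = 2.467. F_crit ≈ 3.354. Fail to reject H₀.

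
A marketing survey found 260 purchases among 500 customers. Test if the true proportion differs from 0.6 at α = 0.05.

p̂ = 0.52, p₀ = 0.6. z = (p̂ - p₀)/√(p₀(1-p₀)/n) = -3.651. Critical: ±1.96. Reject H₀.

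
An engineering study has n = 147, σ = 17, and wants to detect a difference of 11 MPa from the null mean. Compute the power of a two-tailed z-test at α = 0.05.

SE = σ/√n = 17/√147 = 1.402. Non-centrality λ = d/SE = 11/1.402 = 7.845. Power ≈ Φ(λ - z_{α/2}) = Φ(7.845 - 1.96) = Φ(5.885) = 1.0.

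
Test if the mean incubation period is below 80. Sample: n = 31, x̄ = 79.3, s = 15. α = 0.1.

t = (79.3 - 80)/(15/√31) = -0.26, df = 30. Critical t = -1.31. Fail to reject H₀.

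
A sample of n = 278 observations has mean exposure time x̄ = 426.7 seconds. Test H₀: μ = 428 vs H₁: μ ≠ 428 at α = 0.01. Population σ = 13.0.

z = (x̄ - μ₀)/(σ/√n) = (426.7 - 428)/(13.0/√278) = -1.667. Critical value: ±2.576. Since |-1.667| ≤ 2.576, Fail to reject H₀.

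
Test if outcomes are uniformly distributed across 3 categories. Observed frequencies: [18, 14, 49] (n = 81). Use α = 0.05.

Expected = 27 each. χ² = Σ(O-E)²/E = 27.185. df = 2, critical value = 5.991. Reject H₀.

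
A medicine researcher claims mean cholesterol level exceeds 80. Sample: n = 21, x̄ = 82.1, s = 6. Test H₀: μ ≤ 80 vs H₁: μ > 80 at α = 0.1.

t = (82.1 - 80)/(6/√21) = 1.604, df = 20. Critical t = 1.325. Reject H₀.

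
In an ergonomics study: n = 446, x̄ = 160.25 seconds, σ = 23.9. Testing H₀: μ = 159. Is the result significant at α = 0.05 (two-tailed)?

z = (160.25 - 159)/(23.9/√446) = 1.105. Since |z| ≤ 1.96, not significant at α = 0.05.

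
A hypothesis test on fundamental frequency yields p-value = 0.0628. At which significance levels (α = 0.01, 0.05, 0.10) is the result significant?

p = 0.0628. Significant at: α = 0.1.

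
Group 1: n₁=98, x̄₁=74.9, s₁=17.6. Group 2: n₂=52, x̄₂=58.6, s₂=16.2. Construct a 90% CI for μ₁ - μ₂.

Difference = 16.3. SE = √(17.6²/98 + 16.2²/52) = 2.865. CI = (11.59, 21.01)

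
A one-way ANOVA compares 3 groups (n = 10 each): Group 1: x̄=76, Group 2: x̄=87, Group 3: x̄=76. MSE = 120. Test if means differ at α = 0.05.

Grand mean = 79.67. SS_between = 806.67, MS_between = 403.33. F = 3.361, F_crit ≈ 3.354. Reject H₀.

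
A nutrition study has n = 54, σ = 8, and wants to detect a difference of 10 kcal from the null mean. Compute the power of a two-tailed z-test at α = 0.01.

SE = σ/√n = 8/√54 = 1.089. Non-centrality λ = d/SE = 10/1.089 = 9.186. Power ≈ Φ(λ - z_{α/2}) = Φ(9.186 - 2.576) = Φ(6.61) = 1.0.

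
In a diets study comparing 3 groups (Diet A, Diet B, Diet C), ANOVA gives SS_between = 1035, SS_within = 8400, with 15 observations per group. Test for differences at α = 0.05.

df_between = 2, df_within = 42. F = MS_between/MS_within = 517.5/200.0 = 2.587. F_crit ≈ 3.22. Fail to reject H₀.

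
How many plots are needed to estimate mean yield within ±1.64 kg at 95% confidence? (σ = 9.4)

n = (z*σ/E)² = (1.96×9.4/1.64)² = 126.2 → n = 127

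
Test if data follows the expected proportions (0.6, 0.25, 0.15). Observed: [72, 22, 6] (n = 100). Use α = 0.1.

Expected: [60.0, 25.0, 15.0]. χ² = 8.16. df = 2, critical = 4.605. Reject H₀.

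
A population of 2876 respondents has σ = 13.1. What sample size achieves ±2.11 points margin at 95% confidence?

Without FPC: n₀ = (1.96×13.1/2.11)² = 148.078. With FPC: n = n₀N/(n₀+N-1) = 140.9 → n = 141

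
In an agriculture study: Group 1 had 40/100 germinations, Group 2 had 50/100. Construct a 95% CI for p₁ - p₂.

p̂₁ = 0.4, p̂₂ = 0.5. Difference = -0.1. CI = (-0.237, 0.037)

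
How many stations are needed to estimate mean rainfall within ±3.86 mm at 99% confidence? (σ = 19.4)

n = (z*σ/E)² = (2.576×19.4/3.86)² = 167.6 → n = 168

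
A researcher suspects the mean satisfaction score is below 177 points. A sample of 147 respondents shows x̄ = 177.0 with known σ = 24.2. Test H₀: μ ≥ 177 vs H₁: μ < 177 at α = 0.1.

z = 0.0. Critical value: -1.28. Fail to reject H₀.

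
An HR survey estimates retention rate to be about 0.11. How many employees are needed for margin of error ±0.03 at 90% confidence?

n = z²p(1-p)/E² = 1.645²×0.11×0.89/0.03² = 294.4 → n = 295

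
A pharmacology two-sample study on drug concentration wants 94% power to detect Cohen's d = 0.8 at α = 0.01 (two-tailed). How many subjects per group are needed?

z_{α/2} = 2.576, z_β = Φ⁻¹(0.94) = 1.555. For large effect (d = 0.8): n per group = 2(z_{α/2} + z_β)²/d² = 2(2.576 + 1.555)²/0.8² = 53.3 → 54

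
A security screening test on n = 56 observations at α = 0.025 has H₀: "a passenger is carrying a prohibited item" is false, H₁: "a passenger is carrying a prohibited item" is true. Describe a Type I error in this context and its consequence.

Type I error: rejecting H₀ when it is true — concluding that a passenger is carrying a prohibited item when in fact it is not. Consequence: detaining an innocent passenger — delay and inconvenience.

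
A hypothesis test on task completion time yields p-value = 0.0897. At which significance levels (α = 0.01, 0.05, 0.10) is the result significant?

p = 0.0897. Significant at: α = 0.1.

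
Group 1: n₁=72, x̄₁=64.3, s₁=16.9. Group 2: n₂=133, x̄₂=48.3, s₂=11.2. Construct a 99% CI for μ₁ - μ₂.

Difference = 16.0. SE = √(16.9²/72 + 11.2²/133) = 2.216. CI = (10.29, 21.71)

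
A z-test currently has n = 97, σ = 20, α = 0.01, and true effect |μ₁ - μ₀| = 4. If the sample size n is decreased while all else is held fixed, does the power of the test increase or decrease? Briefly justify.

Power decreases: a smaller n inflates the standard error σ/√n, pulling the sampling distribution under H₁ back toward the critical value.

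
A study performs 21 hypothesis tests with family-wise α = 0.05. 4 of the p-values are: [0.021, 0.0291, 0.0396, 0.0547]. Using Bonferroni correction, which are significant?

Bonferroni α = 0.05/21 = 0.00238. None of the given p-values are significant.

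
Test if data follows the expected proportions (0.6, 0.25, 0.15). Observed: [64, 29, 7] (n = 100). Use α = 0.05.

Expected: [60.0, 25.0, 15.0]. χ² = 5.173. df = 2, critical = 5.991. Fail to reject H₀.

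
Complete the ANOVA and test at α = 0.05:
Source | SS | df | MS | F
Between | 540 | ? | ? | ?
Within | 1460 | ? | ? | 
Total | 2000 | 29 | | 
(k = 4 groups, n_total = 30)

df_between = 3, df_within = 26. MS_between = 180.0, MS_within = 56.15. F = 3.205, F_crit ≈ 2.975. Reject H₀.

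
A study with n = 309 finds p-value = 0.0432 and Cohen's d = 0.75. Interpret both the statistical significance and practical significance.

Statistically significant (p = 0.0432 < 0.05). Cohen's d = 0.75 indicates a medium effect size. Both statistical and practical significance should be considered.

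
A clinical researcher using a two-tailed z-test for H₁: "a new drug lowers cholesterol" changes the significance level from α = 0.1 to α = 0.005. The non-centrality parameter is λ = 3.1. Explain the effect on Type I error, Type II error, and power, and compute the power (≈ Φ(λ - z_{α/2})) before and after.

Decreasing α from 0.1 to 0.005:
• Type I error rate decreases (α is the Type I rate by definition).
• Critical value moves from z_{α/2} = 1.645 to 2.807, so power = Φ(λ - z_{α/2}) goes from Φ(3.1 - 1.645) = 0.927 to Φ(3.1 - 2.807) = 0.615.
• Type II error rate β = 1 - power therefore increases (0.073 → 0.385).
Appropriate when false positives are costly — here, approving an ineffective drug — patients take a useless medication and may skip effective alternatives.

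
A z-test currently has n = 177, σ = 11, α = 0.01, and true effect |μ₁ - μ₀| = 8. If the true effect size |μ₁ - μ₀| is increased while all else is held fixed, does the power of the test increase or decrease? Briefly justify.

Power increases: a larger true effect increases the non-centrality λ = |μ₁ - μ₀|/(σ/√n).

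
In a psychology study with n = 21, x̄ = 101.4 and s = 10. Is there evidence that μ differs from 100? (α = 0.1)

t = (x̄ - μ₀)/(s/√n) = (101.4 - 100)/(10/√21) = 0.642. df = 20, critical t = ±1.725. Fail to reject H₀.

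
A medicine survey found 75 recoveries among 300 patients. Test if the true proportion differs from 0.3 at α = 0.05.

p̂ = 0.25, p₀ = 0.3. z = (p̂ - p₀)/√(p₀(1-p₀)/n) = -1.89. Critical: ±1.96. Fail to reject H₀.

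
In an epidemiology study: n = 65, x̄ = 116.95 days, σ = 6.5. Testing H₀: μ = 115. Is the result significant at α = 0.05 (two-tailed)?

z = (116.95 - 115)/(6.5/√65) = 2.419. Since |z| > 1.96, significant at α = 0.05.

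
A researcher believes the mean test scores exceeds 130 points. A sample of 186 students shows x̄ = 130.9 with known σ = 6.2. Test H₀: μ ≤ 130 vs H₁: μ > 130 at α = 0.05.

z = 1.98. Critical value: 1.645. Reject H₀.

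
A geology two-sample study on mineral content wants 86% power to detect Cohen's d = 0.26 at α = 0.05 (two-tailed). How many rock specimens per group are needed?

z_{α/2} = 1.96, z_β = Φ⁻¹(0.86) = 1.08. For small effect (d = 0.26): n per group = 2(z_{α/2} + z_β)²/d² = 2(1.96 + 1.08)²/0.26² = 273.4 → 274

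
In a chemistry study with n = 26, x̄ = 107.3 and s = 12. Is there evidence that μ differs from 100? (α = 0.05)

t = (x̄ - μ₀)/(s/√n) = (107.3 - 100)/(12/√26) = 3.102. df = 25, critical t = ±2.06. Reject H₀.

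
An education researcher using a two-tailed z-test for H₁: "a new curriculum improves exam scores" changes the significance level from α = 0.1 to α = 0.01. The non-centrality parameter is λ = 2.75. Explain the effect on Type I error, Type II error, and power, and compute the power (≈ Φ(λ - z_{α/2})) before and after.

Decreasing α from 0.1 to 0.01:
• Type I error rate decreases (α is the Type I rate by definition).
• Critical value moves from z_{α/2} = 1.645 to 2.576, so power = Φ(λ - z_{α/2}) goes from Φ(2.75 - 1.645) = 0.865 to Φ(2.75 - 2.576) = 0.569.
• Type II error rate β = 1 - power therefore increases (0.135 → 0.431).
Appropriate when false positives are costly — here, adopting a curriculum that gives no real benefit — disruption for nothing.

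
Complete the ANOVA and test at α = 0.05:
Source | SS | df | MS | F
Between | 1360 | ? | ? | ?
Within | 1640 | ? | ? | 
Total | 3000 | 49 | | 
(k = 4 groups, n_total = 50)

df_between = 3, df_within = 46. MS_between = 453.33, MS_within = 35.65. F = 12.715, F_crit ≈ 2.807. Reject H₀.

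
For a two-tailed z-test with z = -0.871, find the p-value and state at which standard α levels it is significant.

p = 2·P(Z > |-0.871|) = 2·(1 - Φ(0.871)) ≈ 0.3838. Not significant at any standard level.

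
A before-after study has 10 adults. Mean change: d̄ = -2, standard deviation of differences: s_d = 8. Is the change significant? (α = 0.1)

t = d̄/(s_d/√n) = -2/(8/√10) = -0.791. df = 9, critical t = ±1.833. Fail to reject H₀.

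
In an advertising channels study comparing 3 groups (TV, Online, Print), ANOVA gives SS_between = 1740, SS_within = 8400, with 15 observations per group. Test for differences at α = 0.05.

df_between = 2, df_within = 42. F = MS_between/MS_within = 870.0/200.0 = 4.35. F_crit ≈ 3.22. Reject H₀. At least one mean differs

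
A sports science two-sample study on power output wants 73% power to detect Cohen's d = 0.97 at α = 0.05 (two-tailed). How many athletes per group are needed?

z_{α/2} = 1.96, z_β = Φ⁻¹(0.73) = 0.613. For large effect (d = 0.97): n per group = 2(z_{α/2} + z_β)²/d² = 2(1.96 + 0.613)²/0.97² = 14.1 → 15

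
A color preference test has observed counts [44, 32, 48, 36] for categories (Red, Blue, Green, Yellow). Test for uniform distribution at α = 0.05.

Expected = 40 each. χ² = Σ(O-E)²/E = 4.0. df = 3, critical value = 7.815. Fail to reject H₀.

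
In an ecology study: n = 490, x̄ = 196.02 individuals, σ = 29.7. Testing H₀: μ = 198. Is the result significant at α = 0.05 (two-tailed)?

z = (196.02 - 198)/(29.7/√490) = -1.476. Since |z| ≤ 1.96, not significant at α = 0.05.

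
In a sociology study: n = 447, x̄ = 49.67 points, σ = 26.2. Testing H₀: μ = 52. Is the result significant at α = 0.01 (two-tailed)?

z = (49.67 - 52)/(26.2/√447) = -1.88. Since |z| ≤ 2.576, not significant at α = 0.01.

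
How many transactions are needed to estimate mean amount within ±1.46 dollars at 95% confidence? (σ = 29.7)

n = (z*σ/E)² = (1.96×29.7/1.46)² = 1589.7 → n = 1590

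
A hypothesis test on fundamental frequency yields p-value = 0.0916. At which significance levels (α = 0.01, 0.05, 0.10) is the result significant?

p = 0.0916. Significant at: α = 0.1.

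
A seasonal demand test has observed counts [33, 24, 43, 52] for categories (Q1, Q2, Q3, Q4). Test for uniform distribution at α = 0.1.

Expected = 38 each. χ² = Σ(O-E)²/E = 11.632. df = 3, critical value = 6.251. Reject H₀.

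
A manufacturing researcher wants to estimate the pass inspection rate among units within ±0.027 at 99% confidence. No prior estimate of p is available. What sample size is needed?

Conservative approach: use p = 0.5 (maximizes p(1-p) = 0.25). n = z²(0.25)/E² = 2.576²×0.25/0.027² = 2275.6 → n = 2276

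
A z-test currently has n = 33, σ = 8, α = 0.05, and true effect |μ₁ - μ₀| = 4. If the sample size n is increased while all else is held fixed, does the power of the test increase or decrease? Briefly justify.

Power increases: a larger n shrinks the standard error σ/√n, moving the sampling distribution under H₁ further from the critical value.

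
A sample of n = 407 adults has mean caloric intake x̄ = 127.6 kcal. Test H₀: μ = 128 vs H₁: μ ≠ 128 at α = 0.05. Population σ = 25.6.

z = (x̄ - μ₀)/(σ/√n) = (127.6 - 128)/(25.6/√407) = -0.315. Critical value: ±1.96. Since |-0.315| ≤ 1.96, Fail to reject H₀.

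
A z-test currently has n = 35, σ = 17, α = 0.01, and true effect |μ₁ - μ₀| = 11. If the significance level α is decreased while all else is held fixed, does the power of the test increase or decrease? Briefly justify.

Power decreases: a smaller α raises the critical value, so less of the H₁ sampling distribution falls in the rejection region.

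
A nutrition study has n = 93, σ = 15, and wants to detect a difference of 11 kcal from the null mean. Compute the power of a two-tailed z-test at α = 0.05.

SE = σ/√n = 15/√93 = 1.555. Non-centrality λ = d/SE = 11/1.555 = 7.072. Power ≈ Φ(λ - z_{α/2}) = Φ(7.072 - 1.96) = Φ(5.112) = 1.0.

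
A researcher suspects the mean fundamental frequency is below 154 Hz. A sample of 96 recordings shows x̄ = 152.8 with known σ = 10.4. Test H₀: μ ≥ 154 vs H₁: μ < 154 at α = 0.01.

z = -1.131. Critical value: -2.33. Fail to reject H₀.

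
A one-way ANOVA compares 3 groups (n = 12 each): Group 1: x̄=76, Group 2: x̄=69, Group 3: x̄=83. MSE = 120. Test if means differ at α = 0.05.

Grand mean = 76.0. SS_between = 1176.0, MS_between = 588.0. F = 4.9, F_crit ≈ 3.285. Reject H₀.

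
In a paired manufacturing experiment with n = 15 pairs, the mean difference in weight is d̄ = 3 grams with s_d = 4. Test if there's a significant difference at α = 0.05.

t = d̄/(s_d/√n) = 3/(4/√15) = 2.905. df = 14, critical t = ±2.145. Reject H₀.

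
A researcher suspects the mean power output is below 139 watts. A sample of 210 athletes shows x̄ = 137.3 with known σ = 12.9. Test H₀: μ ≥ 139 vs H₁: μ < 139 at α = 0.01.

z = -1.91. Critical value: -2.33. Fail to reject H₀.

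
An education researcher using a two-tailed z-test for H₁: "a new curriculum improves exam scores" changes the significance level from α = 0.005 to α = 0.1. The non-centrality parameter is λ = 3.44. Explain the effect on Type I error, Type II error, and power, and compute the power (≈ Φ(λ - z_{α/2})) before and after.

Increasing α from 0.005 to 0.1:
• Type I error rate increases (α is the Type I rate by definition).
• Critical value moves from z_{α/2} = 2.807 to 1.645, so power = Φ(λ - z_{α/2}) goes from Φ(3.44 - 2.807) = 0.737 to Φ(3.44 - 1.645) = 0.964.
• Type II error rate β = 1 - power therefore decreases (0.263 → 0.036).
Appropriate when false negatives are costly — here, keeping the old curriculum when the new one would have helped students.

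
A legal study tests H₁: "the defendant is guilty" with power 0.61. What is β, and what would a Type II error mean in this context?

β = 1 - power = 1 - 0.61 = 0.39. A Type II error is failing to reject H₀ when H₀ is false (false negative) — here, failing to conclude that the defendant is guilty when in fact it is true. Consequence: acquitting a guilty person.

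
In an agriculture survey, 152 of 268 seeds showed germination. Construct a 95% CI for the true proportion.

p̂ = 0.567. CI = p̂ ± z*√(p̂(1-p̂)/n) = (0.508, 0.626)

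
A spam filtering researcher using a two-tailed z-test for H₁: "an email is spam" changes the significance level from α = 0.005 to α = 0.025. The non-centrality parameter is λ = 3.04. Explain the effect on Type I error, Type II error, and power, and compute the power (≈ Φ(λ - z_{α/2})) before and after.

Increasing α from 0.005 to 0.025:
• Type I error rate increases (α is the Type I rate by definition).
• Critical value moves from z_{α/2} = 2.807 to 2.241, so power = Φ(λ - z_{α/2}) goes from Φ(3.04 - 2.807) = 0.592 to Φ(3.04 - 2.241) = 0.788.
• Type II error rate β = 1 - power therefore decreases (0.408 → 0.212).
Appropriate when false negatives are costly — here, a spam email lands in the inbox.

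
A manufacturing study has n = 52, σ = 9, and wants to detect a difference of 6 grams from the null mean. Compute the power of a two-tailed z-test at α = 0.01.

SE = σ/√n = 9/√52 = 1.248. Non-centrality λ = d/SE = 6/1.248 = 4.807. Power ≈ Φ(λ - z_{α/2}) = Φ(4.807 - 2.576) = Φ(2.231) = 0.987.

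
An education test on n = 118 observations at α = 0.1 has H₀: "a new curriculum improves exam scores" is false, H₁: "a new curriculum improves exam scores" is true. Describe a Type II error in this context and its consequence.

Type II error: failing to reject H₀ when it is false — concluding that a new curriculum improves exam scores is not supported when in fact it is. Consequence: keeping the old curriculum when the new one would have helped students.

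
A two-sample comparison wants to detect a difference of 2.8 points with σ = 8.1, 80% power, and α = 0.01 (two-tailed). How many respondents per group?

n per group = 2(z_α/2 + z_β)²σ²/d² = 2×(2.576 + 0.84)²×8.1²/2.8² = 195.3 → n = 196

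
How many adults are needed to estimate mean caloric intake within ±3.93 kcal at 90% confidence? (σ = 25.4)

n = (z*σ/E)² = (1.645×25.4/3.93)² = 113.04 → n = 114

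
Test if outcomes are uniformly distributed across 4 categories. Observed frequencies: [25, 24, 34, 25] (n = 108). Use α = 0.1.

Expected = 27 each. χ² = Σ(O-E)²/E = 2.444. df = 3, critical value = 6.251. Fail to reject H₀.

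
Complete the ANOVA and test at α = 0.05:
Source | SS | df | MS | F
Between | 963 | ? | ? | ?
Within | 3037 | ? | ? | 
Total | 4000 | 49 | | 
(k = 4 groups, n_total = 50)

df_between = 3, df_within = 46. MS_between = 321.0, MS_within = 66.02. F = 4.862, F_crit ≈ 2.807. Reject H₀.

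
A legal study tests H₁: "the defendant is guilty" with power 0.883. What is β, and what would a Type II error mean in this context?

β = 1 - power = 1 - 0.883 = 0.117. A Type II error is failing to reject H₀ when H₀ is false (false negative) — here, failing to conclude that the defendant is guilty when in fact it is true. Consequence: acquitting a guilty person.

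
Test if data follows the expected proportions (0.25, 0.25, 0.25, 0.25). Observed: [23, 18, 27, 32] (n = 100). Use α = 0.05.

Expected: [25.0, 25.0, 25.0, 25.0]. χ² = 4.24. df = 3, critical = 7.815. Fail to reject H₀.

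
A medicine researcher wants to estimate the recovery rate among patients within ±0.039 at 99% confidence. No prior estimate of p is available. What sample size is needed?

Conservative approach: use p = 0.5 (maximizes p(1-p) = 0.25). n = z²(0.25)/E² = 2.576²×0.25/0.039² = 1090.7 → n = 1091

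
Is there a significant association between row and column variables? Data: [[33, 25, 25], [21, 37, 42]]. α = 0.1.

χ² = 7.791. df = 2, critical = 4.605. Reject H₀. Variables are dependent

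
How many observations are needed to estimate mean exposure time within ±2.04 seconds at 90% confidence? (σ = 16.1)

n = (z*σ/E)² = (1.645×16.1/2.04)² = 168.5 → n = 169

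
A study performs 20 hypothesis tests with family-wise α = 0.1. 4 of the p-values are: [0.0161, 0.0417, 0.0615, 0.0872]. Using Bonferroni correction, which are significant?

Bonferroni α = 0.1/20 = 0.005. None of the given p-values are significant.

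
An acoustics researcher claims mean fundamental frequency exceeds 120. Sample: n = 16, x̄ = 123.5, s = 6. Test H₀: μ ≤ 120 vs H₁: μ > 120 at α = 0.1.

t = (123.5 - 120)/(6/√16) = 2.333, df = 15. Critical t = 1.341. Reject H₀.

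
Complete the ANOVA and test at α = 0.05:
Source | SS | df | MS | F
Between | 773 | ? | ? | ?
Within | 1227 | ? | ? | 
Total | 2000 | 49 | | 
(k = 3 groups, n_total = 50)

df_between = 2, df_within = 47. MS_between = 386.5, MS_within = 26.11. F = 14.805, F_crit ≈ 3.195. Reject H₀.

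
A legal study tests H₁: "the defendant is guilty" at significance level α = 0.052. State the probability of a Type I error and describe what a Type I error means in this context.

P(Type I error) = α = 0.052. A Type I error is rejecting H₀ when H₀ is actually true (false positive) — here, concluding that the defendant is guilty when in fact this is not the case. Consequence: convicting an innocent person.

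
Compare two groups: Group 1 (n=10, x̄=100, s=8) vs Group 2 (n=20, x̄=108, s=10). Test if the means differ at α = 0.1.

Pooled sp = 9.4. t = -2.197, df = 28. Critical t = ±1.701. Reject H₀.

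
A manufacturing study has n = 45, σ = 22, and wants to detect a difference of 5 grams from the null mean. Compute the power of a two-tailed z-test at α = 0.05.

SE = σ/√n = 22/√45 = 3.28. Non-centrality λ = d/SE = 5/3.28 = 1.525. Power ≈ Φ(λ - z_{α/2}) = Φ(1.525 - 1.96) = Φ(-0.435) = 0.332.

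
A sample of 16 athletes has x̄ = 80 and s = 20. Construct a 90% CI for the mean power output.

CI = x̄ ± t*(s/√n) = 80 ± 1.753(20/√16) = (71.23, 88.77)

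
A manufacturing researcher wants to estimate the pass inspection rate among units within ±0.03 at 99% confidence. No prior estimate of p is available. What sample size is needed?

Conservative approach: use p = 0.5 (maximizes p(1-p) = 0.25). n = z²(0.25)/E² = 2.576²×0.25/0.03² = 1843.3 → n = 1844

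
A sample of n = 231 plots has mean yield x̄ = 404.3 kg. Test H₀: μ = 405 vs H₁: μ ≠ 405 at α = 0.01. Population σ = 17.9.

z = (x̄ - μ₀)/(σ/√n) = (404.3 - 405)/(17.9/√231) = -0.594. Critical value: ±2.576. Since |-0.594| ≤ 2.576, Fail to reject H₀.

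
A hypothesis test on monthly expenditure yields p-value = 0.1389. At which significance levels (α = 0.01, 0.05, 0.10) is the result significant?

p = 0.1389. Not significant at any of the given levels.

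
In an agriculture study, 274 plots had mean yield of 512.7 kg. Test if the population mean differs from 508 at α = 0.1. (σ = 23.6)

z = (x̄ - μ₀)/(σ/√n) = (512.7 - 508)/(23.6/√274) = 3.297. Critical value: ±1.645. Since |3.297| > 1.645, Reject H₀.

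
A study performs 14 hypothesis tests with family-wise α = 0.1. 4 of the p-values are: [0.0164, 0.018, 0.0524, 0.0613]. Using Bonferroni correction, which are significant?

Bonferroni α = 0.1/14 = 0.00714. None of the given p-values are significant.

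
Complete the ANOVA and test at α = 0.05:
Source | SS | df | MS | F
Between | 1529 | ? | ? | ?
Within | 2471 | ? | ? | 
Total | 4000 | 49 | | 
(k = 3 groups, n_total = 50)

df_between = 2, df_within = 47. MS_between = 764.5, MS_within = 52.57. F = 14.541, F_crit ≈ 3.195. Reject H₀.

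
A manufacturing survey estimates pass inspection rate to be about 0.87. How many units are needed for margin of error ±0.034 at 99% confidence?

n = z²p(1-p)/E² = 2.576²×0.87×0.13/0.034² = 649.2 → n = 650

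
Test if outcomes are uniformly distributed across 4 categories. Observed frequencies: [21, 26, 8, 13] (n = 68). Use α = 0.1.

Expected = 17 each. χ² = Σ(O-E)²/E = 11.412. df = 3, critical value = 6.251. Reject H₀.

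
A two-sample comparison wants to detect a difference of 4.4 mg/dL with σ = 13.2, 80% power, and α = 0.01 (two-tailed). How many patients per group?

n per group = 2(z_α/2 + z_β)²σ²/d² = 2×(2.576 + 0.84)²×13.2²/4.4² = 210.04 → n = 211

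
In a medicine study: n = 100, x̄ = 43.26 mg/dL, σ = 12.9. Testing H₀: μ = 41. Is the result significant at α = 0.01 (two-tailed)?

z = (43.26 - 41)/(12.9/√100) = 1.752. Since |z| ≤ 2.576, not significant at α = 0.01.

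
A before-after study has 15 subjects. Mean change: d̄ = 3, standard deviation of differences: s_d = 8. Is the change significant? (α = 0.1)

t = d̄/(s_d/√n) = 3/(8/√15) = 1.452. df = 14, critical t = ±1.761. Fail to reject H₀.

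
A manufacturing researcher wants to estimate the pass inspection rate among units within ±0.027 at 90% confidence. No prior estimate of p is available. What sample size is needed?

Conservative approach: use p = 0.5 (maximizes p(1-p) = 0.25). n = z²(0.25)/E² = 1.645²×0.25/0.027² = 928.0 → n = 928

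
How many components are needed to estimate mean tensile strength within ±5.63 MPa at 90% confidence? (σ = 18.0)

n = (z*σ/E)² = (1.645×18.0/5.63)² = 27.7 → n = 28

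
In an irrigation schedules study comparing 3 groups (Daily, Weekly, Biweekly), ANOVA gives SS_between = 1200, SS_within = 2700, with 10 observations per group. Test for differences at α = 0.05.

df_between = 2, df_within = 27. F = MS_between/MS_within = 600.0/100.0 = 6.0. F_crit ≈ 3.354. Reject H₀. At least one mean differs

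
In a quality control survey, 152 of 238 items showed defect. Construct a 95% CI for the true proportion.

p̂ = 0.639. CI = p̂ ± z*√(p̂(1-p̂)/n) = (0.578, 0.7)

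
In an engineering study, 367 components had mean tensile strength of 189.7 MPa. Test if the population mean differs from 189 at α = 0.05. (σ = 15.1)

z = (x̄ - μ₀)/(σ/√n) = (189.7 - 189)/(15.1/√367) = 0.888. Critical value: ±1.96. Since |0.888| ≤ 1.96, Fail to reject H₀.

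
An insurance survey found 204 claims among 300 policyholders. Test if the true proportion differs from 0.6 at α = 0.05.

p̂ = 0.68, p₀ = 0.6. z = (p̂ - p₀)/√(p₀(1-p₀)/n) = 2.828. Critical: ±1.96. Reject H₀.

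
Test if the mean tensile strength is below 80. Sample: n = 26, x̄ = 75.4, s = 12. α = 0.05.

t = (75.4 - 80)/(12/√26) = -1.955, df = 25. Critical t = -1.708. Reject H₀.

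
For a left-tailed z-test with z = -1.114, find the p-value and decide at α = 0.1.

p = P(Z < -1.114) = Φ(-1.114) ≈ 0.1326. Since p ≥ 0.1, fail to reject H₀ (not significant) at α = 0.1.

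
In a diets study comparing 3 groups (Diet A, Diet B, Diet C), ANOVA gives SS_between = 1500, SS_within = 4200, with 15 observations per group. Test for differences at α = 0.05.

df_between = 2, df_within = 42. F = MS_between/MS_within = 750.0/100.0 = 7.5. F_crit ≈ 3.22. Reject H₀. At least one mean differs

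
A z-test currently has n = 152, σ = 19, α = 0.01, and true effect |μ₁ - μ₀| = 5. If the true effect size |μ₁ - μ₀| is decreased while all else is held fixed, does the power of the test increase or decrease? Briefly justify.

Power decreases: a smaller true effect decreases the non-centrality λ = |μ₁ - μ₀|/(σ/√n).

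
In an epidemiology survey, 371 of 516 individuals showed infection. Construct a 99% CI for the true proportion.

p̂ = 0.719. CI = p̂ ± z*√(p̂(1-p̂)/n) = (0.668, 0.77)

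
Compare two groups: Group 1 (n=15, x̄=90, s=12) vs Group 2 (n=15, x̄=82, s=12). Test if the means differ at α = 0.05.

Pooled sp = 12.0. t = 1.826, df = 28. Critical t = ±2.048. Fail to reject H₀.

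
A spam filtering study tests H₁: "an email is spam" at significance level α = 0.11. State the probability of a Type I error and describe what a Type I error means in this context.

P(Type I error) = α = 0.11. A Type I error is rejecting H₀ when H₀ is actually true (false positive) — here, concluding that an email is spam when in fact this is not the case. Consequence: a legitimate email is sent to the spam folder and the user misses it.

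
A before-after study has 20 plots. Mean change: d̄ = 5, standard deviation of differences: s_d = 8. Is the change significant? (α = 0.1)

t = d̄/(s_d/√n) = 5/(8/√20) = 2.795. df = 19, critical t = ±1.729. Reject H₀.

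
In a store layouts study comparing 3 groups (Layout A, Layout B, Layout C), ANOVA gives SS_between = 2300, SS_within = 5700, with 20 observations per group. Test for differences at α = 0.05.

df_between = 2, df_within = 57. F = MS_between/MS_within = 1150.0/100.0 = 11.5. F_crit ≈ 3.159. Reject H₀. At least one mean differs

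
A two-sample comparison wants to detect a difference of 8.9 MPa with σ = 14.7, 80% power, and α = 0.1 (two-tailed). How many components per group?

n per group = 2(z_α/2 + z_β)²σ²/d² = 2×(1.645 + 0.84)²×14.7²/8.9² = 33.7 → n = 34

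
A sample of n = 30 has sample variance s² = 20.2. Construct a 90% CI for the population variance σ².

df = 29. χ²_{0.05} = 42.557, χ²_{0.95} = 17.708. CI for σ² = ((n-1)s²/χ²_{α/2}, (n-1)s²/χ²_{1-α/2}) = (29·20.2/42.557, 29·20.2/17.708) = (13.77, 33.08)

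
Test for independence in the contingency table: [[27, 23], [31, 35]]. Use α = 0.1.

χ² = 0.562. df = 1, critical = 2.706. Fail to reject H₀. No evidence of dependence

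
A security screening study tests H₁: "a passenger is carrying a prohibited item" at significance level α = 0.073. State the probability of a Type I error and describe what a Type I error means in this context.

P(Type I error) = α = 0.073. A Type I error is rejecting H₀ when H₀ is actually true (false positive) — here, concluding that a passenger is carrying a prohibited item when in fact this is not the case. Consequence: detaining an innocent passenger — delay and inconvenience.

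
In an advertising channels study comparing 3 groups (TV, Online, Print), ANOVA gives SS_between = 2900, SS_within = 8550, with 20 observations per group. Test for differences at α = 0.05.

df_between = 2, df_within = 57. F = MS_between/MS_within = 1450.0/150.0 = 9.667. F_crit ≈ 3.159. Reject H₀. At least one mean differs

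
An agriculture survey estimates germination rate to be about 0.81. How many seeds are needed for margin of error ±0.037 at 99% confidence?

n = z²p(1-p)/E² = 2.576²×0.81×0.19/0.037² = 746.0 → n = 746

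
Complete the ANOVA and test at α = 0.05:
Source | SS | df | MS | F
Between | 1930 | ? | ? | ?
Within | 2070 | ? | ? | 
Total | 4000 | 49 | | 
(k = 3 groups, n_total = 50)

df_between = 2, df_within = 47. MS_between = 965.0, MS_within = 44.04. F = 21.911, F_crit ≈ 3.195. Reject H₀.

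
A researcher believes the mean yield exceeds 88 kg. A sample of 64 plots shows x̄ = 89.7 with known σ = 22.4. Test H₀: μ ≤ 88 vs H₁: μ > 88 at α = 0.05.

z = 0.607. Critical value: 1.645. Fail to reject H₀.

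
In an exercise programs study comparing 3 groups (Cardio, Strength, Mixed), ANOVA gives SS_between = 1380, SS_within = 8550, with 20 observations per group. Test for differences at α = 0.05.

df_between = 2, df_within = 57. F = MS_between/MS_within = 690.0/150.0 = 4.6. F_crit ≈ 3.159. Reject H₀. At least one mean differs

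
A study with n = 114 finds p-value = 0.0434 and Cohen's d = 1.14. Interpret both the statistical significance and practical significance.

Statistically significant (p = 0.0434 < 0.05). Cohen's d = 1.14 indicates a large effect size. Both statistical and practical significance should be considered.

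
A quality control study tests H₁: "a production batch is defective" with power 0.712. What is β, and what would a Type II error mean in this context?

β = 1 - power = 1 - 0.712 = 0.288. A Type II error is failing to reject H₀ when H₀ is false (false negative) — here, failing to conclude that a production batch is defective when in fact it is true. Consequence: shipping a defective batch — faulty products reach customers.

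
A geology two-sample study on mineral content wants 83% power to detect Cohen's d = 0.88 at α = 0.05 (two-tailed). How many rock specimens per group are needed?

z_{α/2} = 1.96, z_β = Φ⁻¹(0.83) = 0.954. For large effect (d = 0.88): n per group = 2(z_{α/2} + z_β)²/d² = 2(1.96 + 0.954)²/0.88² = 21.9 → 22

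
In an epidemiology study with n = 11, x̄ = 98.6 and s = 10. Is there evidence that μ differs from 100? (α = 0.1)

t = (x̄ - μ₀)/(s/√n) = (98.6 - 100)/(10/√11) = -0.464. df = 10, critical t = ±1.812. Fail to reject H₀.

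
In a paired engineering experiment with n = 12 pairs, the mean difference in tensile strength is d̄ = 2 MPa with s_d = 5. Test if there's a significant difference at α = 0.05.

t = d̄/(s_d/√n) = 2/(5/√12) = 1.386. df = 11, critical t = ±2.201. Fail to reject H₀.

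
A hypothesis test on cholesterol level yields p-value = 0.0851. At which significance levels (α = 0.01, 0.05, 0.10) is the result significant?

p = 0.0851. Significant at: α = 0.1.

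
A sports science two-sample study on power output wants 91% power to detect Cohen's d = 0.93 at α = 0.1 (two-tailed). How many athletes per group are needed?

z_{α/2} = 1.645, z_β = Φ⁻¹(0.91) = 1.341. For large effect (d = 0.93): n per group = 2(z_{α/2} + z_β)²/d² = 2(1.645 + 1.341)²/0.93² = 20.6 → 21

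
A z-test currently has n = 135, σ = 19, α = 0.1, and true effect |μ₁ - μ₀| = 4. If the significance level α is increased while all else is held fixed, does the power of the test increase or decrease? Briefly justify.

Power increases: a larger α lowers the critical value, so more of the H₁ sampling distribution falls in the rejection region.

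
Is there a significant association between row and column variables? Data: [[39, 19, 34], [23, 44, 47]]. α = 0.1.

χ² = 13.946. df = 2, critical = 4.605. Reject H₀. Variables are dependent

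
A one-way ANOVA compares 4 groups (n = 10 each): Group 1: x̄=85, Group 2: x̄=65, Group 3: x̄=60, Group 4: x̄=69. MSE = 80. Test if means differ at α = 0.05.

Grand mean = 69.75. SS_between = 3507.5, MS_between = 1169.17. F = 14.615, F_crit ≈ 2.866. Reject H₀.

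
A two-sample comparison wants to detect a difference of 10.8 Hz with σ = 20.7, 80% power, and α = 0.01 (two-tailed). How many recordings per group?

n per group = 2(z_α/2 + z_β)²σ²/d² = 2×(2.576 + 0.84)²×20.7²/10.8² = 85.7 → n = 86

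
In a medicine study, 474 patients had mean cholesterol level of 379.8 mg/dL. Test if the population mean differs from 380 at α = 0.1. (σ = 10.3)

z = (x̄ - μ₀)/(σ/√n) = (379.8 - 380)/(10.3/√474) = -0.423. Critical value: ±1.645. Since |-0.423| ≤ 1.645, Fail to reject H₀.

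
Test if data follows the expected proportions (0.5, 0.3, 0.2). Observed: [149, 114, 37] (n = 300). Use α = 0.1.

Expected: [150.0, 90.0, 60.0]. χ² = 15.223. df = 2, critical = 4.605. Reject H₀.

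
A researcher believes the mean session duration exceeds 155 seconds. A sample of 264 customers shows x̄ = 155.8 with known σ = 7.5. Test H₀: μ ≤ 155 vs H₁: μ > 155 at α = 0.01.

z = 1.733. Critical value: 2.33. Fail to reject H₀.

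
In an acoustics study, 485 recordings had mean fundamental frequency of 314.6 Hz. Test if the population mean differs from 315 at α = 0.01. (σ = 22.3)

z = (x̄ - μ₀)/(σ/√n) = (314.6 - 315)/(22.3/√485) = -0.395. Critical value: ±2.576. Since |-0.395| ≤ 2.576, Fail to reject H₀.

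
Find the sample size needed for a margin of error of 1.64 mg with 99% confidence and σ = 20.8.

n = (z*σ/E)² = (2.576×20.8/1.64)² = 1067.4 → n = 1068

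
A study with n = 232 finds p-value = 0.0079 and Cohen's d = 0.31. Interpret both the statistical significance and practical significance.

Statistically significant (p = 0.0079 < 0.05). Cohen's d = 0.31 indicates a small effect size. Both statistical and practical significance should be considered.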